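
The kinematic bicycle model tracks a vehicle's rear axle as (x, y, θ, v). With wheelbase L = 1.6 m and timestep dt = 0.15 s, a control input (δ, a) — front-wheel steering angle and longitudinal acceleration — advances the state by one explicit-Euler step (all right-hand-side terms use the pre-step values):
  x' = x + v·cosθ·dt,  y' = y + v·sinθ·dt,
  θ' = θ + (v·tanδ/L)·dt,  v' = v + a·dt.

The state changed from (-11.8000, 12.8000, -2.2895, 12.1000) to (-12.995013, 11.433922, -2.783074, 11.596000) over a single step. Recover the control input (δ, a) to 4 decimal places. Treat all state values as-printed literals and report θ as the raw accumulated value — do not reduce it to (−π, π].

a = (v'−v)/dt = (-0.504000)/0.15 = -3.3600
Δθ = θ'−θ = -0.493574;  (v·dt/L) = 12.1000·0.15/1.6 = 1.134375
tan δ = Δθ·L/(v·dt) = -0.435107  →  δ = -0.4104

δ = -0.4104, a = -3.3600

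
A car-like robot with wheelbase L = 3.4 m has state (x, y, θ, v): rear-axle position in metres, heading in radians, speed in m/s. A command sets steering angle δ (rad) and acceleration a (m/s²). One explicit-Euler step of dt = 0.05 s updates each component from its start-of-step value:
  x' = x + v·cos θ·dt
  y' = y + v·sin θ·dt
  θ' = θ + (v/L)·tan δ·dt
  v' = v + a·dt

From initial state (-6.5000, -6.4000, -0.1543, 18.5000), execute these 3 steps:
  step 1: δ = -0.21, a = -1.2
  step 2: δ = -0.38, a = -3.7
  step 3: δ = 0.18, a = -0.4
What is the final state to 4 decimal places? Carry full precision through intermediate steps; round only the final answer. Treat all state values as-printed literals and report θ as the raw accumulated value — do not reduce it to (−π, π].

(-3.8184, -7.0241, -0.2717, 18.2350)

after step 1 (δ=-0.21, a=-1.2): (-5.585990, -6.542162, -0.212287, 18.440000)
after step 2 (δ=-0.38, a=-3.7): (-4.684687, -6.736424, -0.320599, 18.255000)
after step 3 (δ=0.18, a=-0.4): (-3.818444, -7.024063, -0.271748, 18.235000)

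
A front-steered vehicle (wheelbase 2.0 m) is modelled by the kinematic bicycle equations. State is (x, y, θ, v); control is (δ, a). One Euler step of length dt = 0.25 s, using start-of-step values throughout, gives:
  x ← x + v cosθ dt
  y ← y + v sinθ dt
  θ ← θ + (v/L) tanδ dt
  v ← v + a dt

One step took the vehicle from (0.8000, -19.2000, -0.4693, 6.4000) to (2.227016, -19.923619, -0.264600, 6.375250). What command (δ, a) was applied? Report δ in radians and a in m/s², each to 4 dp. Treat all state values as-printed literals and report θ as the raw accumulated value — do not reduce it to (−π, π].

δ = 0.2505, a = -0.0990

a = (v'−v)/dt = (-0.024750)/0.25 = -0.0990
Δθ = θ'−θ = 0.204700;  (v·dt/L) = 6.4000·0.25/2.0 = 0.800000
tan δ = Δθ·L/(v·dt) = 0.255875  →  δ = 0.2505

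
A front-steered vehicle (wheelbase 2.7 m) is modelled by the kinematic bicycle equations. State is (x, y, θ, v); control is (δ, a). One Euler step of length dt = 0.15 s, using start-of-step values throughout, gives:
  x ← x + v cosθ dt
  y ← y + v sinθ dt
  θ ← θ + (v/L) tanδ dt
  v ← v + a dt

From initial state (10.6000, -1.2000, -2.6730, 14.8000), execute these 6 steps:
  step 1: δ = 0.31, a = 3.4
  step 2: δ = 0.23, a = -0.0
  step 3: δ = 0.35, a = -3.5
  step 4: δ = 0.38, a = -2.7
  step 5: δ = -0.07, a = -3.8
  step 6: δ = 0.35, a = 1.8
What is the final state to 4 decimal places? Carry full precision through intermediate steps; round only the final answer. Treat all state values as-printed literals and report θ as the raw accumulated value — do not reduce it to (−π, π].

(4.7025, -11.9037, -1.3479, 14.0800)

after step 1 (δ=0.31, a=3.4): (8.619305, -2.202621, -2.409620, 15.310000)
after step 2 (δ=0.23, a=-0.0): (6.911037, -3.737461, -2.210468, 15.310000)
after step 3 (δ=0.35, a=-3.5): (5.540184, -5.579924, -1.899991, 14.785000)
after step 4 (δ=0.38, a=-2.7): (4.823228, -7.678588, -1.571917, 14.380000)
after step 5 (δ=-0.07, a=-3.8): (4.820809, -9.835587, -1.627931, 13.810000)
after step 6 (δ=0.35, a=1.8): (4.702519, -11.903706, -1.347873, 14.080000)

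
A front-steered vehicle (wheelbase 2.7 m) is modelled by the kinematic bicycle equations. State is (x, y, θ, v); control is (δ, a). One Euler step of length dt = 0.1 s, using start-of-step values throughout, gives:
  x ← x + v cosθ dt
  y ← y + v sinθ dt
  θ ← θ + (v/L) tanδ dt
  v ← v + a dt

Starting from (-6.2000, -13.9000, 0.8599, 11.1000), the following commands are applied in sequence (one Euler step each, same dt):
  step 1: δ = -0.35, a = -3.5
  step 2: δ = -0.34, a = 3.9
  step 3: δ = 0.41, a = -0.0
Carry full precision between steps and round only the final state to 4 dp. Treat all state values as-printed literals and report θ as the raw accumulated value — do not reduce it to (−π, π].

after step 1 (δ=-0.35, a=-3.5): (-5.475710, -13.058867, 0.709833, 10.750000)
after step 2 (δ=-0.34, a=3.9): (-4.660354, -12.358282, 0.568993, 11.140000)
after step 3 (δ=0.41, a=-0.0): (-3.721872, -11.758077, 0.748319, 11.140000)

(-3.7219, -11.7581, 0.7483, 11.1400)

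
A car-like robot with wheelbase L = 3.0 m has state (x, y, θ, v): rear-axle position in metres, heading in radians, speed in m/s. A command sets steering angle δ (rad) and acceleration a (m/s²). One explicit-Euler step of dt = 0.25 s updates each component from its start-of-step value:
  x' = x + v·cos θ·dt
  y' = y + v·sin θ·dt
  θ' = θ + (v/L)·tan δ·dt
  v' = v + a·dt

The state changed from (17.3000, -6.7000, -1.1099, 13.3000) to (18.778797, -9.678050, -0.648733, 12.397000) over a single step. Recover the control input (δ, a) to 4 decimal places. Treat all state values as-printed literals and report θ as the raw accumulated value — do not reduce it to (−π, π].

a = (v'−v)/dt = (-0.903000)/0.25 = -3.6120
Δθ = θ'−θ = 0.461167;  (v·dt/L) = 13.3000·0.25/3.0 = 1.108333
tan δ = Δθ·L/(v·dt) = 0.416091  →  δ = 0.3943

δ = 0.3943, a = -3.6120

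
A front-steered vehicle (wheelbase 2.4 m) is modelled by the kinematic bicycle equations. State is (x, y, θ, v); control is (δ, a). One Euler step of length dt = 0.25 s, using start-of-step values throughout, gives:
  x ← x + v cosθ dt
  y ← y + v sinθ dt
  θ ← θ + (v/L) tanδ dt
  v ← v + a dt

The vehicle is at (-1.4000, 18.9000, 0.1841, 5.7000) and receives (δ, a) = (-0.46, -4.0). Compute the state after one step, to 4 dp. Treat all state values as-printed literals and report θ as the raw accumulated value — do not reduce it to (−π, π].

(0.0009, 19.1609, -0.1101, 4.7000)

x' = -1.4000 + 5.7000·cos(0.1841)·0.25 = 0.0009
y' = 18.9000 + 5.7000·sin(0.1841)·0.25 = 19.1609
θ' = 0.1841 + (5.7000/2.4)·tan(-0.46)·0.25 = -0.1101
v' = 5.7000 − 4.0000·0.25 = 4.7000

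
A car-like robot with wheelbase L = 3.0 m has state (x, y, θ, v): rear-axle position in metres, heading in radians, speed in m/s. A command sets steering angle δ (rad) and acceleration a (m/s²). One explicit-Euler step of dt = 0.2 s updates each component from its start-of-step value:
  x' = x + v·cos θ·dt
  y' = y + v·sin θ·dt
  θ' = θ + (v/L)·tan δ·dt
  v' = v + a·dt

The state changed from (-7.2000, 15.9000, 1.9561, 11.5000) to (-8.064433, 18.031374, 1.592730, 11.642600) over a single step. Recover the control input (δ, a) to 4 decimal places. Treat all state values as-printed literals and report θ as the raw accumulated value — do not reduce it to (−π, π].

a = (v'−v)/dt = (0.142600)/0.2 = 0.7130
Δθ = θ'−θ = -0.363370;  (v·dt/L) = 11.5000·0.2/3.0 = 0.766667
tan δ = Δθ·L/(v·dt) = -0.473961  →  δ = -0.4426

δ = -0.4426, a = 0.7130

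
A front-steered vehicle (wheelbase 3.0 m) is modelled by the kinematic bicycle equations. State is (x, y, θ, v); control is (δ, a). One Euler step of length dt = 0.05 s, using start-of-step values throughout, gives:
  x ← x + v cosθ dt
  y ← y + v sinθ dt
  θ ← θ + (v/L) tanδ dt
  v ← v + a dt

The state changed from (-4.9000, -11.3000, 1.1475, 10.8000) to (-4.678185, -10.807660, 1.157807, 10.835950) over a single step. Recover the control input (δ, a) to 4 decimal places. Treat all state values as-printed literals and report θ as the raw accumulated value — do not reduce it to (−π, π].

a = (v'−v)/dt = (0.035950)/0.05 = 0.7190
Δθ = θ'−θ = 0.010307;  (v·dt/L) = 10.8000·0.05/3.0 = 0.180000
tan δ = Δθ·L/(v·dt) = 0.057261  →  δ = 0.0572

δ = 0.0572, a = 0.7190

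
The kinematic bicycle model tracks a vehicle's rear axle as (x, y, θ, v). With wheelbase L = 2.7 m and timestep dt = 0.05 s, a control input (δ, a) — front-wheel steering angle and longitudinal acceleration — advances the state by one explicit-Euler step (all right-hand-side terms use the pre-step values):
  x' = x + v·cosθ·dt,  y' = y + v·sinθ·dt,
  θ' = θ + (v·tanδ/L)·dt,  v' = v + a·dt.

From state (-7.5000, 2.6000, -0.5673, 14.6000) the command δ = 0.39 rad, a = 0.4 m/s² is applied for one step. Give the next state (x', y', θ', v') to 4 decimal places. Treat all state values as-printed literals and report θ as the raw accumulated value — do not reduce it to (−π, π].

(-6.8844, 2.2077, -0.4562, 14.6200)

x' = -7.5000 + 14.6000·cos(-0.5673)·0.05 = -6.8844
y' = 2.6000 + 14.6000·sin(-0.5673)·0.05 = 2.2077
θ' = -0.5673 + (14.6000/2.7)·tan(0.39)·0.05 = -0.4562
v' = 14.6000 + 0.4000·0.05 = 14.6200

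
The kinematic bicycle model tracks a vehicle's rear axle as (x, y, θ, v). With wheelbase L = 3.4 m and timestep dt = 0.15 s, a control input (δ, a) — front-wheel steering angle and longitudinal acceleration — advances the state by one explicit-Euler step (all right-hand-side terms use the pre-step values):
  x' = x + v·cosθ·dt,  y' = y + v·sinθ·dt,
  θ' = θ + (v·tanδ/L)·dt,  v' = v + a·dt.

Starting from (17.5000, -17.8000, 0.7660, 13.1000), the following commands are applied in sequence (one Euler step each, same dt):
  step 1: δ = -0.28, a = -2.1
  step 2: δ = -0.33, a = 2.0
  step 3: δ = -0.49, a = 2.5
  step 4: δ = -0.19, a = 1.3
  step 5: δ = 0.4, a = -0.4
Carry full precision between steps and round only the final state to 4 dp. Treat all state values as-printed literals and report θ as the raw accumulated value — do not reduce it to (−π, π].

(26.3590, -14.4118, 0.2392, 13.5950)

after step 1 (δ=-0.28, a=-2.1): (18.916155, -16.437748, 0.599811, 12.785000)
after step 2 (δ=-0.33, a=2.0): (20.499147, -15.355205, 0.406611, 13.085000)
after step 3 (δ=-0.49, a=2.5): (22.301867, -14.578939, 0.098697, 13.460000)
after step 4 (δ=-0.19, a=1.3): (24.311041, -14.379992, -0.015507, 13.655000)
after step 5 (δ=0.4, a=-0.4): (26.359045, -14.411752, 0.239195, 13.595000)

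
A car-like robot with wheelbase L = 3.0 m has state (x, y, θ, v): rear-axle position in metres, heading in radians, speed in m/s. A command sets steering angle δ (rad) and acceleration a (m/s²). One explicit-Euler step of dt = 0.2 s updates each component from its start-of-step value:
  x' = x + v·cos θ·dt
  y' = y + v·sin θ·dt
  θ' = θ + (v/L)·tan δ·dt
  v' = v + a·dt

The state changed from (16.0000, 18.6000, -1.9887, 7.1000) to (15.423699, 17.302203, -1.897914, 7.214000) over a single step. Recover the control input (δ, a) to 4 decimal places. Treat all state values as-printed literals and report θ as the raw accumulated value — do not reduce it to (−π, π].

δ = 0.1895, a = 0.5700

a = (v'−v)/dt = (0.114000)/0.2 = 0.5700
Δθ = θ'−θ = 0.090786;  (v·dt/L) = 7.1000·0.2/3.0 = 0.473333
tan δ = Δθ·L/(v·dt) = 0.191801  →  δ = 0.1895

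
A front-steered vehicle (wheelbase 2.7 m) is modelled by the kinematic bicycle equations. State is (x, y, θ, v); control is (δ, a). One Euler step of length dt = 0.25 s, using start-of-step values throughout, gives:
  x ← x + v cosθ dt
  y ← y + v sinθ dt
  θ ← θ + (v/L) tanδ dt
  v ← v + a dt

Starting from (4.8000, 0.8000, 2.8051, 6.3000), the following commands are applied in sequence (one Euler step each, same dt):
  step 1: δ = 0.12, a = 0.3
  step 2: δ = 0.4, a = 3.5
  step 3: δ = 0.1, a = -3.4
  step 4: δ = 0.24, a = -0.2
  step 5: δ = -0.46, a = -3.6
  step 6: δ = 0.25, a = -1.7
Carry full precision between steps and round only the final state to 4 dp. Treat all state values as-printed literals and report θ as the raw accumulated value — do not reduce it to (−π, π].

after step 1 (δ=0.12, a=0.3): (3.313328, 1.320031, 2.875438, 6.375000)
after step 2 (δ=0.4, a=3.5): (1.775695, 1.739225, 3.125003, 7.250000)
after step 3 (δ=0.1, a=-3.4): (-0.036555, 1.769291, 3.192358, 6.400000)
after step 4 (δ=0.24, a=-0.2): (-1.634494, 1.688102, 3.337375, 6.350000)
after step 5 (δ=-0.46, a=-3.6): (-3.191666, 1.379280, 3.046069, 5.450000)
after step 6 (δ=0.25, a=-1.7): (-4.547955, 1.509232, 3.174923, 5.025000)

(-4.5480, 1.5092, 3.1749, 5.0250)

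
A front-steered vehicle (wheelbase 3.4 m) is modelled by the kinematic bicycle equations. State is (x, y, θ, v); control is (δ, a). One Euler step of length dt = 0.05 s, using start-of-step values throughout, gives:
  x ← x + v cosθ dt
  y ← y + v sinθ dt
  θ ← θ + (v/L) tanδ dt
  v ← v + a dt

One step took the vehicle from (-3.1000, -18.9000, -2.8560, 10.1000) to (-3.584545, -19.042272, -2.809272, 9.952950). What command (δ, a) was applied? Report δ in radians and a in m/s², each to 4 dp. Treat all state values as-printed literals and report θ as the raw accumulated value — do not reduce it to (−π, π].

δ = 0.3048, a = -2.9410

a = (v'−v)/dt = (-0.147050)/0.05 = -2.9410
Δθ = θ'−θ = 0.046728;  (v·dt/L) = 10.1000·0.05/3.4 = 0.148529
tan δ = Δθ·L/(v·dt) = 0.314604  →  δ = 0.3048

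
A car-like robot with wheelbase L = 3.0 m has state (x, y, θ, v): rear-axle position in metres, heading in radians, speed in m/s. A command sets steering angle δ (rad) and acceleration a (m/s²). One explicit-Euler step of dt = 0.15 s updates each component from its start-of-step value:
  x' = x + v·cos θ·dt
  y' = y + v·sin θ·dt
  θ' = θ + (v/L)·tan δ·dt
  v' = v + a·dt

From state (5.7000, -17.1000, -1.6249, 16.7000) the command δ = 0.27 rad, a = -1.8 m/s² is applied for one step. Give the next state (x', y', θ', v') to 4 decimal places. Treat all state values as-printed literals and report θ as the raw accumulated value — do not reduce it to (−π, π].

x' = 5.7000 + 16.7000·cos(-1.6249)·0.15 = 5.5645
y' = -17.1000 + 16.7000·sin(-1.6249)·0.15 = -19.6013
θ' = -1.6249 + (16.7000/3.0)·tan(0.27)·0.15 = -1.3938
v' = 16.7000 − 1.8000·0.15 = 16.4300

(5.5645, -19.6013, -1.3938, 16.4300)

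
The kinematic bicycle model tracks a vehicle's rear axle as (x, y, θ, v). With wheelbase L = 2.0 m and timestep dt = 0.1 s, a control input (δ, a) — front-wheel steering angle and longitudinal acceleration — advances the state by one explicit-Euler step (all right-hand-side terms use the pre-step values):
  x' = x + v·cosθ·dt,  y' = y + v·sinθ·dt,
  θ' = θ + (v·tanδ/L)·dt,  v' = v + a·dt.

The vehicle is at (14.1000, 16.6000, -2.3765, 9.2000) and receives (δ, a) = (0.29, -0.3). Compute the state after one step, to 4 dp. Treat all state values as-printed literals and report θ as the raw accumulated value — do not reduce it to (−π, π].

x' = 14.1000 + 9.2000·cos(-2.3765)·0.1 = 13.4364
y' = 16.6000 + 9.2000·sin(-2.3765)·0.1 = 15.9628
θ' = -2.3765 + (9.2000/2.0)·tan(0.29)·0.1 = -2.2392
v' = 9.2000 − 0.3000·0.1 = 9.1700

(13.4364, 15.9628, -2.2392, 9.1700)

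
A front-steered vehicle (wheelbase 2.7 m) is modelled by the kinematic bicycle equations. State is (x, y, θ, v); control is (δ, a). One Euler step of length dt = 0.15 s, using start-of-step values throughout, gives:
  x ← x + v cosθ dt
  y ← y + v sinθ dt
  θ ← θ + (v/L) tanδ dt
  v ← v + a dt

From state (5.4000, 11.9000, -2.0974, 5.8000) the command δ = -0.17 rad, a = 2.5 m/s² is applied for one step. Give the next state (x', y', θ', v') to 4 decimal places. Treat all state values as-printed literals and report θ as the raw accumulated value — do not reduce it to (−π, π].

x' = 5.4000 + 5.8000·cos(-2.0974)·0.15 = 4.9627
y' = 11.9000 + 5.8000·sin(-2.0974)·0.15 = 11.1479
θ' = -2.0974 + (5.8000/2.7)·tan(-0.17)·0.15 = -2.1527
v' = 5.8000 + 2.5000·0.15 = 6.1750

(4.9627, 11.1479, -2.1527, 6.1750)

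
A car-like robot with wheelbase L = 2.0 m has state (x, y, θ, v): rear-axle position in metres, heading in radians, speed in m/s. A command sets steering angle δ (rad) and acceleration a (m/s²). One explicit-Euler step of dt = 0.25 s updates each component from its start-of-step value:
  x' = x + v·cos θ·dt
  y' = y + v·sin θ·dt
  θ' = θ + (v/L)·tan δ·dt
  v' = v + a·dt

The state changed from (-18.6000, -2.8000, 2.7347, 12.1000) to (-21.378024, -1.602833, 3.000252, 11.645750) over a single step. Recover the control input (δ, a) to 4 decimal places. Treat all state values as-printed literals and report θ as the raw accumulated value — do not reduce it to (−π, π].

a = (v'−v)/dt = (-0.454250)/0.25 = -1.8170
Δθ = θ'−θ = 0.265552;  (v·dt/L) = 12.1000·0.25/2.0 = 1.512500
tan δ = Δθ·L/(v·dt) = 0.175572  →  δ = 0.1738

δ = 0.1738, a = -1.8170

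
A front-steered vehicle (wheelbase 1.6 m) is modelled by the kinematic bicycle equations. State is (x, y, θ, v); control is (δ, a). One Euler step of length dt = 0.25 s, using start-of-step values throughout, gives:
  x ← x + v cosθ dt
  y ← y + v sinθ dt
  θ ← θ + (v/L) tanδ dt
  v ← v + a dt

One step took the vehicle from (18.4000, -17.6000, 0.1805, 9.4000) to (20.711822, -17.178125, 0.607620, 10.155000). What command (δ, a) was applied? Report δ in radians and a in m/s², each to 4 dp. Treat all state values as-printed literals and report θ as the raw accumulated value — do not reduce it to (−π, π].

δ = 0.2830, a = 3.0200

a = (v'−v)/dt = (0.755000)/0.25 = 3.0200
Δθ = θ'−θ = 0.427120;  (v·dt/L) = 9.4000·0.25/1.6 = 1.468750
tan δ = Δθ·L/(v·dt) = 0.290805  →  δ = 0.2830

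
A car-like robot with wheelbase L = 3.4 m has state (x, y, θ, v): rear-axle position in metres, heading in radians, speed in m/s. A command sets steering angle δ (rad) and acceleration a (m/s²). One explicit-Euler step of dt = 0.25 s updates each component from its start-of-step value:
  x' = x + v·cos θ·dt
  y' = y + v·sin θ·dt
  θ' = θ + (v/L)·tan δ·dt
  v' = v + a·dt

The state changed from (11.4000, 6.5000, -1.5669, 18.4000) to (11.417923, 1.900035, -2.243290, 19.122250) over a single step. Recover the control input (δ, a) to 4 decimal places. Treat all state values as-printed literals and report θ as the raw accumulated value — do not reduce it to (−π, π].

a = (v'−v)/dt = (0.722250)/0.25 = 2.8890
Δθ = θ'−θ = -0.676390;  (v·dt/L) = 18.4000·0.25/3.4 = 1.352941
tan δ = Δθ·L/(v·dt) = -0.499940  →  δ = -0.4636

δ = -0.4636, a = 2.8890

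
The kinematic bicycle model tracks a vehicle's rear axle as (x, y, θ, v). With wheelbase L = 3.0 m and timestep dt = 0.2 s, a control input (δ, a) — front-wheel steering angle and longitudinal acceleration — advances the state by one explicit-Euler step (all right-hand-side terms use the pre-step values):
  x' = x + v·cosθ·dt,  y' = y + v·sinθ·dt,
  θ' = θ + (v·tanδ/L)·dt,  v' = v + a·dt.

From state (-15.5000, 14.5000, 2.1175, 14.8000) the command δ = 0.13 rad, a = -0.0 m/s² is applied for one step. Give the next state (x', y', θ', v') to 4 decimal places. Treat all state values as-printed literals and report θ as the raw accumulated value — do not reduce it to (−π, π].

x' = -15.5000 + 14.8000·cos(2.1175)·0.2 = -17.0388
y' = 14.5000 + 14.8000·sin(2.1175)·0.2 = 17.0286
θ' = 2.1175 + (14.8000/3.0)·tan(0.13)·0.2 = 2.2465
v' = 14.8000 + 0.0000·0.2 = 14.8000

(-17.0388, 17.0286, 2.2465, 14.8000)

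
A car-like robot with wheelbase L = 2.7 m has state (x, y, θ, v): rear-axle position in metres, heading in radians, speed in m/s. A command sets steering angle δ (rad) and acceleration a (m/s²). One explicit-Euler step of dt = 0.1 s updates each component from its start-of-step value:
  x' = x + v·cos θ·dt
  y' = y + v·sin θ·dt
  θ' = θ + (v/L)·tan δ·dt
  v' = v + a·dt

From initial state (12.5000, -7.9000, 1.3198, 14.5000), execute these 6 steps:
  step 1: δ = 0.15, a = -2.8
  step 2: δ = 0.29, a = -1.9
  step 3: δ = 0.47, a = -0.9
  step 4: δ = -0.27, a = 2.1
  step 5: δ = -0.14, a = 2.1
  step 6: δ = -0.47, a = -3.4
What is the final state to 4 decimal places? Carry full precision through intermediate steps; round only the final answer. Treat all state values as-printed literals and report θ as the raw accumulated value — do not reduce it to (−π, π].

after step 1 (δ=0.15, a=-2.8): (12.860135, -6.495435, 1.400965, 14.220000)
after step 2 (δ=0.29, a=-1.9): (13.100476, -5.093893, 1.558129, 14.030000)
after step 3 (δ=0.47, a=-0.9): (13.118247, -3.691006, 1.822083, 13.940000)
after step 4 (δ=-0.27, a=2.1): (12.771628, -2.340787, 1.679194, 14.150000)
after step 5 (δ=-0.14, a=2.1): (12.618545, -0.934092, 1.605341, 14.360000)
after step 6 (δ=-0.47, a=-3.4): (12.568949, 0.501052, 1.335178, 14.020000)

(12.5689, 0.5011, 1.3352, 14.0200)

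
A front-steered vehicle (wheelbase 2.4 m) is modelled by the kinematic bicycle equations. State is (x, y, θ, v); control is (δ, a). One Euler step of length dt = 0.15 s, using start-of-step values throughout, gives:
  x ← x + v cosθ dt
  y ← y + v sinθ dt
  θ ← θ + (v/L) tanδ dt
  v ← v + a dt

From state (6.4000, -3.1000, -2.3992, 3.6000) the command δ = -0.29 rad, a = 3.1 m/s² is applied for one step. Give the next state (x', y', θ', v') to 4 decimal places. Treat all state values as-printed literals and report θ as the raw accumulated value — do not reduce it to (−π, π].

(6.0021, -3.4651, -2.4663, 4.0650)

x' = 6.4000 + 3.6000·cos(-2.3992)·0.15 = 6.0021
y' = -3.1000 + 3.6000·sin(-2.3992)·0.15 = -3.4651
θ' = -2.3992 + (3.6000/2.4)·tan(-0.29)·0.15 = -2.4663
v' = 3.6000 + 3.1000·0.15 = 4.0650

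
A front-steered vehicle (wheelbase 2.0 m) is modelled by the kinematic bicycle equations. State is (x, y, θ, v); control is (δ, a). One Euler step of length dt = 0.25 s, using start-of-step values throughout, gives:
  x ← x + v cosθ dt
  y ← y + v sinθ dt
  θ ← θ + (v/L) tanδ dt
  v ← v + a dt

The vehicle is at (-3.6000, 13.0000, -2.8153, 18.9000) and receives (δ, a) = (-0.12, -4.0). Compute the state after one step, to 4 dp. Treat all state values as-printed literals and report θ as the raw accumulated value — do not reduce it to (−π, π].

x' = -3.6000 + 18.9000·cos(-2.8153)·0.25 = -8.0757
y' = 13.0000 + 18.9000·sin(-2.8153)·0.25 = 11.4855
θ' = -2.8153 + (18.9000/2.0)·tan(-0.12)·0.25 = -3.1002
v' = 18.9000 − 4.0000·0.25 = 17.9000

(-8.0757, 11.4855, -3.1002, 17.9000)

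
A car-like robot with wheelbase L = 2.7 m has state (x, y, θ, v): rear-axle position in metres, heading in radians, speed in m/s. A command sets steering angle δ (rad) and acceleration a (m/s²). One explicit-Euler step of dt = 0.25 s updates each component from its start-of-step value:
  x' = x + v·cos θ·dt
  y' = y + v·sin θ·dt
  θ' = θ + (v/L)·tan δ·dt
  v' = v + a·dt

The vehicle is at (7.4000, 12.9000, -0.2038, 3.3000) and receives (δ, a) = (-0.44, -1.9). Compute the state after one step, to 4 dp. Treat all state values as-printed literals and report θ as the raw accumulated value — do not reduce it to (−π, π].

x' = 7.4000 + 3.3000·cos(-0.2038)·0.25 = 8.2079
y' = 12.9000 + 3.3000·sin(-0.2038)·0.25 = 12.7330
θ' = -0.2038 + (3.3000/2.7)·tan(-0.44)·0.25 = -0.3476
v' = 3.3000 − 1.9000·0.25 = 2.8250

(8.2079, 12.7330, -0.3476, 2.8250)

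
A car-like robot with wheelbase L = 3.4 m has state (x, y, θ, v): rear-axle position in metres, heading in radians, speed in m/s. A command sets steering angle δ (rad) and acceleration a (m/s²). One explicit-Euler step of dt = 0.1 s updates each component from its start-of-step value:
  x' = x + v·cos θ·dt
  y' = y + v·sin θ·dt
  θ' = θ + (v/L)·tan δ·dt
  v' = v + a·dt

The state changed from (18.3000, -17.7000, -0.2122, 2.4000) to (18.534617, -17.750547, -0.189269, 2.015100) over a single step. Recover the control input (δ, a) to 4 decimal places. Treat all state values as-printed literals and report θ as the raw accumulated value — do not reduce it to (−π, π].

δ = 0.3141, a = -3.8490

a = (v'−v)/dt = (-0.384900)/0.1 = -3.8490
Δθ = θ'−θ = 0.022931;  (v·dt/L) = 2.4000·0.1/3.4 = 0.070588
tan δ = Δθ·L/(v·dt) = 0.324856  →  δ = 0.3141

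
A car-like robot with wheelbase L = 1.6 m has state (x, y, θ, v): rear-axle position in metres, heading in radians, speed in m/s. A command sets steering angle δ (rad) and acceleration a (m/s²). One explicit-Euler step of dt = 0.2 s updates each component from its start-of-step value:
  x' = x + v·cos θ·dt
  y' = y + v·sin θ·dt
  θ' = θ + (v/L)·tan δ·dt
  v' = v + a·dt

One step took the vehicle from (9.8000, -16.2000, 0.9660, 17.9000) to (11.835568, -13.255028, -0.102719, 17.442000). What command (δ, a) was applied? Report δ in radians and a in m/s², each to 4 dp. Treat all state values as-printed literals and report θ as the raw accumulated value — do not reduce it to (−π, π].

δ = -0.4456, a = -2.2900

a = (v'−v)/dt = (-0.458000)/0.2 = -2.2900
Δθ = θ'−θ = -1.068719;  (v·dt/L) = 17.9000·0.2/1.6 = 2.237500
tan δ = Δθ·L/(v·dt) = -0.477640  →  δ = -0.4456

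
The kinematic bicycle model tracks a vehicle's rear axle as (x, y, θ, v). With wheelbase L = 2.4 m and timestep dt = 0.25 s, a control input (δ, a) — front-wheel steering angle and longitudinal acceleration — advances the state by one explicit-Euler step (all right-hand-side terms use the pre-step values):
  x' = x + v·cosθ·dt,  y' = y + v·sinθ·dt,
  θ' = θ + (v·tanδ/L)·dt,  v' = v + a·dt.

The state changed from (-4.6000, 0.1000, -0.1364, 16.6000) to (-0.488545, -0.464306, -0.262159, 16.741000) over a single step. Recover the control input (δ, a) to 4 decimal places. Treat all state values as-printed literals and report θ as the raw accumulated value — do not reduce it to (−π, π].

δ = -0.0726, a = 0.5640

a = (v'−v)/dt = (0.141000)/0.25 = 0.5640
Δθ = θ'−θ = -0.125759;  (v·dt/L) = 16.6000·0.25/2.4 = 1.729167
tan δ = Δθ·L/(v·dt) = -0.072728  →  δ = -0.0726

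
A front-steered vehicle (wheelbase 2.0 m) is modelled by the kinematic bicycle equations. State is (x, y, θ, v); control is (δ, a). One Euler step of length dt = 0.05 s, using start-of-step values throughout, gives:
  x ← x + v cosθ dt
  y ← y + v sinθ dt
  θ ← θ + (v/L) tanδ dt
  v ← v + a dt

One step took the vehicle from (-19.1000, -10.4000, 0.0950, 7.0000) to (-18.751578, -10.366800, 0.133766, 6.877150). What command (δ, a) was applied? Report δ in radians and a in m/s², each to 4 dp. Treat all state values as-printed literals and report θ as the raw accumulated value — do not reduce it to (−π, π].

a = (v'−v)/dt = (-0.122850)/0.05 = -2.4570
Δθ = θ'−θ = 0.038766;  (v·dt/L) = 7.0000·0.05/2.0 = 0.175000
tan δ = Δθ·L/(v·dt) = 0.221520  →  δ = 0.2180

δ = 0.2180, a = -2.4570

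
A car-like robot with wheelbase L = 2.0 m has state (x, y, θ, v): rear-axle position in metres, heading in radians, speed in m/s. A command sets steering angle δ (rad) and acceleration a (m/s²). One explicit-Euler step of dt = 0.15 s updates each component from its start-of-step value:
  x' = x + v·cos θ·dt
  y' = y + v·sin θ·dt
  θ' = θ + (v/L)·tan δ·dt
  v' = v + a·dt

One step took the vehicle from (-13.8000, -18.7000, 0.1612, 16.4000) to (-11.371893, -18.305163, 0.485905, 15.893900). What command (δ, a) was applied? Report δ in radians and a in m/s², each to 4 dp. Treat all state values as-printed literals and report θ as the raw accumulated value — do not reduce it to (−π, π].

δ = 0.2581, a = -3.3740

a = (v'−v)/dt = (-0.506100)/0.15 = -3.3740
Δθ = θ'−θ = 0.324705;  (v·dt/L) = 16.4000·0.15/2.0 = 1.230000
tan δ = Δθ·L/(v·dt) = 0.263988  →  δ = 0.2581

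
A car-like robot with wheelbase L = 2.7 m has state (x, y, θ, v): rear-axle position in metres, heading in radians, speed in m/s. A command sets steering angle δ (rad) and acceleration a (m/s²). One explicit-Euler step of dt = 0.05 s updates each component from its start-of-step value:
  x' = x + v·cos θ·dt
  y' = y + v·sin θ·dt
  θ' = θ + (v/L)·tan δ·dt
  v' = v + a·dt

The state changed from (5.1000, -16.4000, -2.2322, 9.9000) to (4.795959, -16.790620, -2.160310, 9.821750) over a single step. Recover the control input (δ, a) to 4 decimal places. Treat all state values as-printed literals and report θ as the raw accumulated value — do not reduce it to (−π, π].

δ = 0.3737, a = -1.5650

a = (v'−v)/dt = (-0.078250)/0.05 = -1.5650
Δθ = θ'−θ = 0.071890;  (v·dt/L) = 9.9000·0.05/2.7 = 0.183333
tan δ = Δθ·L/(v·dt) = 0.392127  →  δ = 0.3737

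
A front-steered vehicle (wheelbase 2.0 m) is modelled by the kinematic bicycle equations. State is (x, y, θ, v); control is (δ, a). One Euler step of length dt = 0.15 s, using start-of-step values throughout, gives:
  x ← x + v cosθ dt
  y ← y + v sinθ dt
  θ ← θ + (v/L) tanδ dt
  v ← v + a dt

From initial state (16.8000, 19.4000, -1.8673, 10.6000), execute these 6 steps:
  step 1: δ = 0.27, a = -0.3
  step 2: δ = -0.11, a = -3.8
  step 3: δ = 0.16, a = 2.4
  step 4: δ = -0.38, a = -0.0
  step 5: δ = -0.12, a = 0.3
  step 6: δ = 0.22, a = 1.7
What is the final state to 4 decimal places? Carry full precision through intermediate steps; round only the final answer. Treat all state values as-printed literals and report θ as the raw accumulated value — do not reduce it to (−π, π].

after step 1 (δ=0.27, a=-0.3): (16.335437, 17.879381, -1.647277, 10.555000)
after step 2 (δ=-0.11, a=-3.8): (16.214466, 16.300760, -1.734709, 9.985000)
after step 3 (δ=0.16, a=2.4): (15.970064, 14.823085, -1.613856, 10.345000)
after step 4 (δ=-0.38, a=-0.0): (15.903267, 13.272773, -1.923750, 10.345000)
after step 5 (δ=-0.12, a=0.3): (15.366872, 11.816680, -2.017305, 10.390000)
after step 6 (δ=0.22, a=1.7): (14.693882, 10.410975, -1.843049, 10.645000)

(14.6939, 10.4110, -1.8430, 10.6450)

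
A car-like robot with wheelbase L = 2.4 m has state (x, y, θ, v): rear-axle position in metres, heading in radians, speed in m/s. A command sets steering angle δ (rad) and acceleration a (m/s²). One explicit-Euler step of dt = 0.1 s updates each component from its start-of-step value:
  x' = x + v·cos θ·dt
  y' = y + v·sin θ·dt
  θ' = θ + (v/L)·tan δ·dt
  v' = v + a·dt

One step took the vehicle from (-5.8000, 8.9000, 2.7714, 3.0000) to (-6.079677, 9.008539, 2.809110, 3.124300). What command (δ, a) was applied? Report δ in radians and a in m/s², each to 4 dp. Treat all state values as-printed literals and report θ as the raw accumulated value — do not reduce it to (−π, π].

δ = 0.2930, a = 1.2430

a = (v'−v)/dt = (0.124300)/0.1 = 1.2430
Δθ = θ'−θ = 0.037710;  (v·dt/L) = 3.0000·0.1/2.4 = 0.125000
tan δ = Δθ·L/(v·dt) = 0.301680  →  δ = 0.2930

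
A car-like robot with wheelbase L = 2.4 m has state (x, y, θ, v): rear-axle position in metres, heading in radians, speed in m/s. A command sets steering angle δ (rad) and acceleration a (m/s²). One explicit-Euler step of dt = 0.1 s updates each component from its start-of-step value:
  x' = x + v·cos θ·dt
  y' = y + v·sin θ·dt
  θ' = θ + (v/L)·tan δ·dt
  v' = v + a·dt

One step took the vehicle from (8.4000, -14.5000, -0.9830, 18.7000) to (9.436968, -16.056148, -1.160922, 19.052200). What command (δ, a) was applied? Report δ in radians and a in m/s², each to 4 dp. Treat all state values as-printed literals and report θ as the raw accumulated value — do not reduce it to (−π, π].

δ = -0.2245, a = 3.5220

a = (v'−v)/dt = (0.352200)/0.1 = 3.5220
Δθ = θ'−θ = -0.177922;  (v·dt/L) = 18.7000·0.1/2.4 = 0.779167
tan δ = Δθ·L/(v·dt) = -0.228349  →  δ = -0.2245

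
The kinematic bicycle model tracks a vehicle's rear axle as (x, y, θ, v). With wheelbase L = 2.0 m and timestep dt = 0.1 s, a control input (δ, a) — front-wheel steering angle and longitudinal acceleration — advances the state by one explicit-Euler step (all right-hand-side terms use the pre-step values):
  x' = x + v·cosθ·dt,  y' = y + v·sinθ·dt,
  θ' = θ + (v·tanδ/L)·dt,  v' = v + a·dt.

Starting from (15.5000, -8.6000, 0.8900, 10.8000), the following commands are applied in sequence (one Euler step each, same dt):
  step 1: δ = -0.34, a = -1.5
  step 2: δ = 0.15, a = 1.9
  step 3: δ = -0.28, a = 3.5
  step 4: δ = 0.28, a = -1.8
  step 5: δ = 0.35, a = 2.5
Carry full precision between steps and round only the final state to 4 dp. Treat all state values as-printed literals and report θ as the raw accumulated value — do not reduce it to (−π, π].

after step 1 (δ=-0.34, a=-1.5): (16.179765, -7.760763, 0.698982, 10.650000)
after step 2 (δ=0.15, a=1.9): (16.995020, -7.075500, 0.779462, 10.840000)
after step 3 (δ=-0.28, a=3.5): (17.766061, -6.313560, 0.623607, 11.190000)
after step 4 (δ=0.28, a=-1.8): (18.674439, -5.660101, 0.784494, 11.010000)
after step 5 (δ=0.35, a=2.5): (19.453668, -4.882281, 0.985442, 11.260000)

(19.4537, -4.8823, 0.9854, 11.2600)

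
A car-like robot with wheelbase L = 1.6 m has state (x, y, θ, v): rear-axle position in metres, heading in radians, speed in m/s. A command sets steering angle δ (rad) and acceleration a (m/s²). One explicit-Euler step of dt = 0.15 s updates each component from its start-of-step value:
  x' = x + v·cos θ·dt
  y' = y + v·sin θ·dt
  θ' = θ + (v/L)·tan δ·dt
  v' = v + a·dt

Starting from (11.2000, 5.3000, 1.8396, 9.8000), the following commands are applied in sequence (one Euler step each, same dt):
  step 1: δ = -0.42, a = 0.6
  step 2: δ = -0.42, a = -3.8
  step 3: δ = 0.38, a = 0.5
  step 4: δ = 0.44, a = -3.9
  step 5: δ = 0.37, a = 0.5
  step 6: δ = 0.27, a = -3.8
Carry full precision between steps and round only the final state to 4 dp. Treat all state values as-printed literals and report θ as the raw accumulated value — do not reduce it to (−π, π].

(11.1001, 13.1969, 2.3298, 8.3150)

after step 1 (δ=-0.42, a=0.6): (10.809600, 6.717211, 1.429311, 9.890000)
after step 2 (δ=-0.42, a=-3.8): (11.018793, 8.185888, 1.015255, 9.320000)
after step 3 (δ=0.38, a=0.5): (11.756103, 9.373650, 1.364242, 9.395000)
after step 4 (δ=0.44, a=-3.9): (12.045124, 10.752944, 1.778897, 8.810000)
after step 5 (δ=0.37, a=0.5): (11.772101, 12.045933, 2.099247, 8.885000)
after step 6 (δ=0.27, a=-3.8): (11.100133, 13.196881, 2.329778, 8.315000)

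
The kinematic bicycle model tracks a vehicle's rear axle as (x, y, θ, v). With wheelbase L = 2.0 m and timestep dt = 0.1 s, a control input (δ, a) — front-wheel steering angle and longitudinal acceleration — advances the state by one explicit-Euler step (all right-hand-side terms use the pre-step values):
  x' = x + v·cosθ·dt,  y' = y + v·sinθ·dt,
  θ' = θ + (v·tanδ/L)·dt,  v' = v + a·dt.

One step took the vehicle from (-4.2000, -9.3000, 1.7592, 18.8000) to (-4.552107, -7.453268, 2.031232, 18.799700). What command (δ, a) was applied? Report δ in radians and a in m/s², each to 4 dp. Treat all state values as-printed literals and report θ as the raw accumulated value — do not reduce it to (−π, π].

δ = 0.2817, a = -0.0030

a = (v'−v)/dt = (-0.000300)/0.1 = -0.0030
Δθ = θ'−θ = 0.272032;  (v·dt/L) = 18.8000·0.1/2.0 = 0.940000
tan δ = Δθ·L/(v·dt) = 0.289396  →  δ = 0.2817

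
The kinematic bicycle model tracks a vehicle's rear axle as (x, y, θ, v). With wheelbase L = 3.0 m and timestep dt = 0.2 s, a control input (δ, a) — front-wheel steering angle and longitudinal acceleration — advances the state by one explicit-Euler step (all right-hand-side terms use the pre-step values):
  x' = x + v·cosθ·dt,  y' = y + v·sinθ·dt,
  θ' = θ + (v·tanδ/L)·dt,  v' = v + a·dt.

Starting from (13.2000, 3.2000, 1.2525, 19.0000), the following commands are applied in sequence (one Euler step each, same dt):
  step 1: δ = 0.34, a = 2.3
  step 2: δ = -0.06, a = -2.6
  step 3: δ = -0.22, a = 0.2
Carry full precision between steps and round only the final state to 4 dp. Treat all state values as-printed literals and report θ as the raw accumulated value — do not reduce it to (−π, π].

after step 1 (δ=0.34, a=2.3): (14.389206, 6.809126, 1.700567, 19.460000)
after step 2 (δ=-0.06, a=-2.6): (13.885556, 10.668400, 1.622633, 18.940000)
after step 3 (δ=-0.22, a=0.2): (13.689286, 14.451312, 1.340276, 18.980000)

(13.6893, 14.4513, 1.3403, 18.9800)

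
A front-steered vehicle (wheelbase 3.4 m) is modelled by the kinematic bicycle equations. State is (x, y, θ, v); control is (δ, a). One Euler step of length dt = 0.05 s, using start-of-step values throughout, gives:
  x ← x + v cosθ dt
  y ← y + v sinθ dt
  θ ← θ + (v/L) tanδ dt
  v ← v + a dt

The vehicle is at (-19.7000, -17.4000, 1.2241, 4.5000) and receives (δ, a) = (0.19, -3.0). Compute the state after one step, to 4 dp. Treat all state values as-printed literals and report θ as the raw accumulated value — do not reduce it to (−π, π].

(-19.6235, -17.1884, 1.2368, 4.3500)

x' = -19.7000 + 4.5000·cos(1.2241)·0.05 = -19.6235
y' = -17.4000 + 4.5000·sin(1.2241)·0.05 = -17.1884
θ' = 1.2241 + (4.5000/3.4)·tan(0.19)·0.05 = 1.2368
v' = 4.5000 − 3.0000·0.05 = 4.3500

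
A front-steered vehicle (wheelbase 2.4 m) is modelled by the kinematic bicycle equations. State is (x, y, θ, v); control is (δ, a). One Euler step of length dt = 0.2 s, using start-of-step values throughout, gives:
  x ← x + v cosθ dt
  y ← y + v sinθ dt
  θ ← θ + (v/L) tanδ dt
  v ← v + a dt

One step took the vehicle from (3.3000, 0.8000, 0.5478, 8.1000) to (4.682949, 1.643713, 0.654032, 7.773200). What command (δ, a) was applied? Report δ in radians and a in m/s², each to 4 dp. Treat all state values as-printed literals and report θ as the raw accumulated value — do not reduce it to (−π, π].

a = (v'−v)/dt = (-0.326800)/0.2 = -1.6340
Δθ = θ'−θ = 0.106232;  (v·dt/L) = 8.1000·0.2/2.4 = 0.675000
tan δ = Δθ·L/(v·dt) = 0.157381  →  δ = 0.1561

δ = 0.1561, a = -1.6340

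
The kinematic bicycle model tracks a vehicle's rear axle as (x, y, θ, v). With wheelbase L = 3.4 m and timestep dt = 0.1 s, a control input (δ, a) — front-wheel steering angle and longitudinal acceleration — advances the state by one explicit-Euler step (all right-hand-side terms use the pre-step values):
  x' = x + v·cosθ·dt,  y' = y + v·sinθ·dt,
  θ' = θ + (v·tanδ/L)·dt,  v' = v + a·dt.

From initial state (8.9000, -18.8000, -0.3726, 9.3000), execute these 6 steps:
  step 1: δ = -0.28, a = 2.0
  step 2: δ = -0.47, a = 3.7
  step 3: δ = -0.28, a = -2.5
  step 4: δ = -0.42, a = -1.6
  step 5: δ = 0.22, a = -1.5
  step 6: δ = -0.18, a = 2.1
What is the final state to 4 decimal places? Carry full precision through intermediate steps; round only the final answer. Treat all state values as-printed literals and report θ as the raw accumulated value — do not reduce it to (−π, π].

(13.5336, -22.0159, -0.7906, 9.5200)

after step 1 (δ=-0.28, a=2.0): (9.766187, -19.138556, -0.451255, 9.500000)
after step 2 (δ=-0.47, a=3.7): (10.621093, -19.552846, -0.593186, 9.870000)
after step 3 (δ=-0.28, a=-2.5): (11.439477, -20.104584, -0.676662, 9.620000)
after step 4 (δ=-0.42, a=-1.6): (12.189518, -20.706983, -0.803015, 9.460000)
after step 5 (δ=0.22, a=-1.5): (12.846553, -21.387586, -0.740796, 9.310000)
after step 6 (δ=-0.18, a=2.1): (13.533567, -22.015895, -0.790624, 9.520000)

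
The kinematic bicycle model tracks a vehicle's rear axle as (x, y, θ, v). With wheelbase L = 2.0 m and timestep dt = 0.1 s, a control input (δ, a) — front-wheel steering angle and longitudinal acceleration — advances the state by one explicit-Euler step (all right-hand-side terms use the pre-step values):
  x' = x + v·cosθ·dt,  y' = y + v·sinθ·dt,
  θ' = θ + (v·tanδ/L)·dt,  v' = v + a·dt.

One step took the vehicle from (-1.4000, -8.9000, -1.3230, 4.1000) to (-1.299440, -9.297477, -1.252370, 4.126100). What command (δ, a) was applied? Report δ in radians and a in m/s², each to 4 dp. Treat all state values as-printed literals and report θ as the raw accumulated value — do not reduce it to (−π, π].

a = (v'−v)/dt = (0.026100)/0.1 = 0.2610
Δθ = θ'−θ = 0.070630;  (v·dt/L) = 4.1000·0.1/2.0 = 0.205000
tan δ = Δθ·L/(v·dt) = 0.344537  →  δ = 0.3318

δ = 0.3318, a = 0.2610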